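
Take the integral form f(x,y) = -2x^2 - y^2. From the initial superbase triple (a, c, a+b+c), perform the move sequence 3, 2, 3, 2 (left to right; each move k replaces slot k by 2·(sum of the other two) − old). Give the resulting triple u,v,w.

start (-2,-1,-3) = (f(1,0),f(0,1),f(1,1))
replace slot 3: 2·((-2)+(-1)) − (-3) = -3 → (-2,-1,-3)
replace slot 2: 2·((-2)+(-3)) − (-1) = -9 → (-2,-9,-3)
replace slot 3: 2·((-2)+(-9)) − (-3) = -19 → (-2,-9,-19)
replace slot 2: 2·((-2)+(-19)) − (-9) = -33 → (-2,-33,-19)

-2,-33,-19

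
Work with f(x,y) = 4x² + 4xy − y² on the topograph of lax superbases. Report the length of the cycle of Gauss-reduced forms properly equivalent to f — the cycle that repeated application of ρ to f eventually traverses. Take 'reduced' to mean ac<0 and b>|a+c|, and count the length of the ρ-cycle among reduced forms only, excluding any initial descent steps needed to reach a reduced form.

D = 32, ⌊√D⌋ = 5
river: ρ → (-1,4,4)
river: ρ → (4,4,-1)
ρ-cycle length = 2 (tail of 0 descent steps not counted)

2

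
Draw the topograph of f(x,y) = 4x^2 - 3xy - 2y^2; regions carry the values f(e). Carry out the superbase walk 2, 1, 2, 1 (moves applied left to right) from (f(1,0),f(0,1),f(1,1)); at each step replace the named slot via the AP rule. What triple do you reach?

start (4,-2,-1) = (f(1,0),f(0,1),f(1,1))
replace slot 2: 2·(4+(-1)) − (-2) = 8 → (4,8,-1)
replace slot 1: 2·(8+(-1)) − 4 = 10 → (10,8,-1)
replace slot 2: 2·(10+(-1)) − 8 = 10 → (10,10,-1)
replace slot 1: 2·(10+(-1)) − 10 = 8 → (8,10,-1)

8,10,-1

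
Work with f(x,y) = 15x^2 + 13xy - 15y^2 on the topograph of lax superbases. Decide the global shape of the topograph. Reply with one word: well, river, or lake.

D = b²−4ac = 13² − 4·15·(-15) = 1069
D > 0 non-square ⇒ indefinite ⇒ periodic river

river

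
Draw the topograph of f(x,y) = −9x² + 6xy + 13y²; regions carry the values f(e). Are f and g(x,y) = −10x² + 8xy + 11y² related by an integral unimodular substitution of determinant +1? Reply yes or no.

D₁ = 504, D₂ = 504
river cycle of f (length 10): (13, 20, -2), (-2, 20, 13), (13, 6, -9), (-9, 12, 10), (10, 8, -11), (-11, 14, 7), (7, 14, -11), (-11, 8, 10), (10, 12, -9), (-9, 6, 13)
river cycle of g (length 10): (11, 14, -7), (-7, 14, 11), (11, 8, -10), (-10, 12, 9), (9, 6, -13), (-13, 20, 2), (2, 20, -13), (-13, 6, 9), (9, 12, -10), (-10, 8, 11)
cycles differ ⇒ inequivalent

no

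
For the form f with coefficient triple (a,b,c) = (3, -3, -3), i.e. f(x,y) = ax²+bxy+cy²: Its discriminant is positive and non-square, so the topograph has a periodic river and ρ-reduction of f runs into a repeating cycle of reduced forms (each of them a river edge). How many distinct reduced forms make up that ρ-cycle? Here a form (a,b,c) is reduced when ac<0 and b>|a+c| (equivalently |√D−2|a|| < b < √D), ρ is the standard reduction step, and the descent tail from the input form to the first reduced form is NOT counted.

D = 45, ⌊√D⌋ = 6
descent: ρ → (-3,3,3)  [lands on river]
river: ρ → (3,3,-3)
ρ-cycle length = 2 (tail of 1 descent step not counted)

2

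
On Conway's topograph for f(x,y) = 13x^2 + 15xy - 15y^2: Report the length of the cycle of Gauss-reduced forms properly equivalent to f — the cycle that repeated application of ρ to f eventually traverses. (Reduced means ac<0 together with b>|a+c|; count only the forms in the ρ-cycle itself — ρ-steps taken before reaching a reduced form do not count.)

D = 1005, ⌊√D⌋ = 31
river: ρ → (-15,15,13)
river: ρ → (13,11,-17)
river: ρ → (-17,23,7)
river: ρ → (7,19,-23)
river: ρ → (-23,27,3)
river: ρ → (3,27,-23)
river: ρ → (-23,19,7)
river: ρ → (7,23,-17)
river: ρ → (-17,11,13)
river: ρ → (13,15,-15)
ρ-cycle length = 10 (tail of 0 descent steps not counted)

10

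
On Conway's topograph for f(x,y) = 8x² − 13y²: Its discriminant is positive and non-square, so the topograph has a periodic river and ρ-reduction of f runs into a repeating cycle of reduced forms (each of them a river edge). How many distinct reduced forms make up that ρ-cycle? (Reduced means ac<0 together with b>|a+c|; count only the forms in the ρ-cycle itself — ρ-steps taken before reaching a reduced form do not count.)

D = 416, ⌊√D⌋ = 20
descent: ρ → (-13,0,8)
descent: ρ → (8,16,-5)  [lands on river]
river: ρ → (-5,14,11)
river: ρ → (11,8,-8)
river: ρ → (-8,8,11)
river: ρ → (11,14,-5)
river: ρ → (-5,16,8)
ρ-cycle length = 6 (tail of 2 descent steps not counted)

6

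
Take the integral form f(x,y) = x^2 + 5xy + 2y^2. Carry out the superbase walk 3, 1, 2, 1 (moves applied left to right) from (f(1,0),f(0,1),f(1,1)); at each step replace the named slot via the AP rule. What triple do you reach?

start (1,2,8) = (f(1,0),f(0,1),f(1,1))
replace slot 3: 2·(1+2) − 8 = -2 → (1,2,-2)
replace slot 1: 2·(2+(-2)) − 1 = -1 → (-1,2,-2)
replace slot 2: 2·((-1)+(-2)) − 2 = -8 → (-1,-8,-2)
replace slot 1: 2·((-8)+(-2)) − (-1) = -19 → (-19,-8,-2)

-19,-8,-2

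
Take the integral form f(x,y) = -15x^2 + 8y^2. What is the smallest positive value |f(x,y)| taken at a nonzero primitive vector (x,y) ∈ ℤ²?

descent: ρ → (8,16,-7)  [lands on river]
river: ρ → (-7,12,12)
river: ρ → (12,12,-7)
river: ρ → (-7,16,8)
closes: descent 1, river 4
min |a| on river = 7

7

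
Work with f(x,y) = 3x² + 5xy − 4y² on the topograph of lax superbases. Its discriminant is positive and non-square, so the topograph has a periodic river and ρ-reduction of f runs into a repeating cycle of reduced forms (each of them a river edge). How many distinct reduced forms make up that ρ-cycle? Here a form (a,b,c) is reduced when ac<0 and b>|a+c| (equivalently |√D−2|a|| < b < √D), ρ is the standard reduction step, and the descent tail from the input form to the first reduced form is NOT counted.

D = 73, ⌊√D⌋ = 8
river: ρ → (-4,3,4)
river: ρ → (4,5,-3)
river: ρ → (-3,7,2)
river: ρ → (2,5,-6)
river: ρ → (-6,7,1)
river: ρ → (1,7,-6)
river: ρ → (-6,5,2)
river: ρ → (2,7,-3)
river: ρ → (-3,5,4)
river: ρ → (4,3,-4)
river: ρ → (-4,5,3)
river: ρ → (3,7,-2)
river: ρ → (-2,5,6)
river: ρ → (6,7,-1)
river: ρ → (-1,7,6)
river: ρ → (6,5,-2)
river: ρ → (-2,7,3)
river: ρ → (3,5,-4)
ρ-cycle length = 18 (tail of 0 descent steps not counted)

18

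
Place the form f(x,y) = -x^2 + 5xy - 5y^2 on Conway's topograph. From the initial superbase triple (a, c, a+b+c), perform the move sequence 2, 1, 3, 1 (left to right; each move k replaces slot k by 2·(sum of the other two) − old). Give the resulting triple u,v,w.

start (-1,-5,-1) = (f(1,0),f(0,1),f(1,1))
replace slot 2: 2·((-1)+(-1)) − (-5) = 1 → (-1,1,-1)
replace slot 1: 2·(1+(-1)) − (-1) = 1 → (1,1,-1)
replace slot 3: 2·(1+1) − (-1) = 5 → (1,1,5)
replace slot 1: 2·(1+5) − 1 = 11 → (11,1,5)

11,1,5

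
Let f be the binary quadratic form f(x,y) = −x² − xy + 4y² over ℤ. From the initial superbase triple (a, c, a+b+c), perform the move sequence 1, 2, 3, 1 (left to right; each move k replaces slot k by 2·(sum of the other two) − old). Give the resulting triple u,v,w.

start (-1,4,2) = (f(1,0),f(0,1),f(1,1))
replace slot 1: 2·(4+2) − (-1) = 13 → (13,4,2)
replace slot 2: 2·(13+2) − 4 = 26 → (13,26,2)
replace slot 3: 2·(13+26) − 2 = 76 → (13,26,76)
replace slot 1: 2·(26+76) − 13 = 191 → (191,26,76)

191,26,76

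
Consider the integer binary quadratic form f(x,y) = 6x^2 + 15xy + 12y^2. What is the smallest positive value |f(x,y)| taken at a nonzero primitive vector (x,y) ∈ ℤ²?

translate: b→3 (≡15 mod 12), so (6,15,12)→(6,3,3)
flip: (6,3,3)→(3,-3,6)
translate: b→3 (≡-3 mod 6), so (3,-3,6)→(3,3,6)
reduced (well bottom): (3,3,6) with a≤c, −a<b≤a
well minimum = a = 3

3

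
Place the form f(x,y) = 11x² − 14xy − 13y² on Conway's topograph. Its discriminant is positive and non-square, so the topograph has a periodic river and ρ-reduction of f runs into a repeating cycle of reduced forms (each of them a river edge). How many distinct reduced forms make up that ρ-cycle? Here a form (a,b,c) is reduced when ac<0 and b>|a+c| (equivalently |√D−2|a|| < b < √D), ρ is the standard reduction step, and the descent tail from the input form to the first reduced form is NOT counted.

D = 768, ⌊√D⌋ = 27
descent: ρ → (-13,14,11)  [lands on river]
river: ρ → (11,8,-16)
river: ρ → (-16,24,3)
river: ρ → (3,24,-16)
river: ρ → (-16,8,11)
river: ρ → (11,14,-13)
river: ρ → (-13,12,12)
river: ρ → (12,12,-13)
ρ-cycle length = 8 (tail of 1 descent step not counted)

8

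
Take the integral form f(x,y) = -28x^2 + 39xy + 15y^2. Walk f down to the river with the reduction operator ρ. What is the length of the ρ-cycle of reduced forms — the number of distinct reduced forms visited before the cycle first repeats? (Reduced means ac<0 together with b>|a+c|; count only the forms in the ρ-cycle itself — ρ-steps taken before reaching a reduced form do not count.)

D = 3201, ⌊√D⌋ = 56
river: ρ → (15,51,-10)
river: ρ → (-10,49,20)
river: ρ → (20,31,-28)
river: ρ → (-28,25,23)
river: ρ → (23,21,-30)
river: ρ → (-30,39,14)
river: ρ → (14,45,-21)
river: ρ → (-21,39,20)
river: ρ → (20,41,-19)
river: ρ → (-19,35,26)
river: ρ → (26,17,-28)
river: ρ → (-28,39,15)
ρ-cycle length = 12 (tail of 0 descent steps not counted)

12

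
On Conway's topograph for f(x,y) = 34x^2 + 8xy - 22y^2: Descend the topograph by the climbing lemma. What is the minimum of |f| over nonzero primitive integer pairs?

descent: ρ → (-22,36,20)  [lands on river]
river: ρ → (20,44,-14)
river: ρ → (-14,40,26)
river: ρ → (26,12,-28)
river: ρ → (-28,44,10)
river: ρ → (10,36,-44)
river: ρ → (-44,52,2)
river: ρ → (2,52,-44)
river: ρ → (-44,36,10)
river: ρ → (10,44,-28)
river: ρ → (-28,12,26)
river: ρ → (26,40,-14)
river: ρ → (-14,44,20)
river: ρ → (20,36,-22)
river: ρ → (-22,52,4)
river: ρ → (4,52,-22)
closes: descent 1, river 16
min |a| on river = 2

2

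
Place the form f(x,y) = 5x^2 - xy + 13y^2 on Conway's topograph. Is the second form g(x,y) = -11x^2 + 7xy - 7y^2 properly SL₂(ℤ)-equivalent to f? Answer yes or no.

D₁ = -259, D₂ = -259
f: reduced (well bottom): (5,-1,13) with a≤c, −a<b≤a
g is negative-definite; reduce −g:
−g: flip: (11,-7,7)→(7,7,11)
−g: reduced (well bottom): (7,7,11) with a≤c, −a<b≤a
flip sign back: reduced form of g is (-7,-7,-11)
reduced forms (5, -1, 13) vs (-7, -7, -11) ⇒ inequivalent

no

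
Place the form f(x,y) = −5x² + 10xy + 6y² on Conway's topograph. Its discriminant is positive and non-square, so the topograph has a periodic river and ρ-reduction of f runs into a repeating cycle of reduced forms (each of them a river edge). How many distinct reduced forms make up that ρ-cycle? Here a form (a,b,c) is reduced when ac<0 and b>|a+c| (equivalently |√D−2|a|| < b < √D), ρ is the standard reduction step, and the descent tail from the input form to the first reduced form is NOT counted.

D = 220, ⌊√D⌋ = 14
river: ρ → (6,14,-1)
river: ρ → (-1,14,6)
river: ρ → (6,10,-5)
river: ρ → (-5,10,6)
ρ-cycle length = 4 (tail of 0 descent steps not counted)

4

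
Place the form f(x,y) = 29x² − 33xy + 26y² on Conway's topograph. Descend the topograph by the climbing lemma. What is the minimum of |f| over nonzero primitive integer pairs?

translate: b→25 (≡-33 mod 58), so (29,-33,26)→(29,25,22)
flip: (29,25,22)→(22,-25,29)
translate: b→19 (≡-25 mod 44), so (22,-25,29)→(22,19,26)
reduced (well bottom): (22,19,26) with a≤c, −a<b≤a
well minimum = a = 22

22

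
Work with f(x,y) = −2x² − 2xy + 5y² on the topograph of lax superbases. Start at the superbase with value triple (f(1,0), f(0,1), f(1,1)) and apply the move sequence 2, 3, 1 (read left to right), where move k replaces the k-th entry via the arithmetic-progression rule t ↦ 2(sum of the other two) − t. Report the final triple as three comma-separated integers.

start (-2,5,1) = (f(1,0),f(0,1),f(1,1))
replace slot 2: 2·((-2)+1) − 5 = -7 → (-2,-7,1)
replace slot 3: 2·((-2)+(-7)) − 1 = -19 → (-2,-7,-19)
replace slot 1: 2·((-7)+(-19)) − (-2) = -50 → (-50,-7,-19)

-50,-7,-19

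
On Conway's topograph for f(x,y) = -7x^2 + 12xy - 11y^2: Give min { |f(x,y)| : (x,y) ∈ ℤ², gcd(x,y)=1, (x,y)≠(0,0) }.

translate: b→2 (≡-12 mod 14), so (7,-12,11)→(7,2,6)
flip: (7,2,6)→(6,-2,7)
reduced (well bottom): (6,-2,7) with a≤c, −a<b≤a
well minimum |f| = |-6| = 6 (negative-definite)

6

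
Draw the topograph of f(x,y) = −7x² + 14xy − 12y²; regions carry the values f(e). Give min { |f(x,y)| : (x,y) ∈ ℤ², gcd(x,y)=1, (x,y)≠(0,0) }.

translate: b→0 (≡-14 mod 14), so (7,-14,12)→(7,0,5)
flip: (7,0,5)→(5,0,7)
reduced (well bottom): (5,0,7) with a≤c, −a<b≤a
well minimum |f| = |-5| = 5 (negative-definite)

5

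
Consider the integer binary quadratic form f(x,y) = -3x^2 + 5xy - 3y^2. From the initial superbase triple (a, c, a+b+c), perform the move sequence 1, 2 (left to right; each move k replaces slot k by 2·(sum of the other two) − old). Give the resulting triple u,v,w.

start (-3,-3,-1) = (f(1,0),f(0,1),f(1,1))
replace slot 1: 2·((-3)+(-1)) − (-3) = -5 → (-5,-3,-1)
replace slot 2: 2·((-5)+(-1)) − (-3) = -9 → (-5,-9,-1)

-5,-9,-1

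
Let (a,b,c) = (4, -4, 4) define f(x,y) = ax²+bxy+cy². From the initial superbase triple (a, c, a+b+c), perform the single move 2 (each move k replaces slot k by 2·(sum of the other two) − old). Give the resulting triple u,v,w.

start (4,4,4) = (f(1,0),f(0,1),f(1,1))
replace slot 2: 2·(4+4) − 4 = 12 → (4,12,4)

4,12,4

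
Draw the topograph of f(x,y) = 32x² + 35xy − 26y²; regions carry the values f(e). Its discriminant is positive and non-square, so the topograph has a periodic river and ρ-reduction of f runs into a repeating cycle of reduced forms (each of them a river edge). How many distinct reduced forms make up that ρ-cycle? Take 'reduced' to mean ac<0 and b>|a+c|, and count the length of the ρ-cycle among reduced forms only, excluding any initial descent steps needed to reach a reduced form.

D = 4553, ⌊√D⌋ = 67
river: ρ → (-26,17,41)
river: ρ → (41,65,-2)
river: ρ → (-2,67,8)
river: ρ → (8,61,-26)
river: ρ → (-26,43,26)
river: ρ → (26,61,-8)
river: ρ → (-8,67,2)
river: ρ → (2,65,-41)
river: ρ → (-41,17,26)
river: ρ → (26,35,-32)
river: ρ → (-32,29,29)
river: ρ → (29,29,-32)
river: ρ → (-32,35,26)
river: ρ → (26,17,-41)
river: ρ → (-41,65,2)
river: ρ → (2,67,-8)
river: ρ → (-8,61,26)
river: ρ → (26,43,-26)
river: ρ → (-26,61,8)
river: ρ → (8,67,-2)
river: ρ → (-2,65,41)
river: ρ → (41,17,-26)
river: ρ → (-26,35,32)
river: ρ → (32,29,-29)
river: ρ → (-29,29,32)
river: ρ → (32,35,-26)
ρ-cycle length = 26 (tail of 0 descent steps not counted)

26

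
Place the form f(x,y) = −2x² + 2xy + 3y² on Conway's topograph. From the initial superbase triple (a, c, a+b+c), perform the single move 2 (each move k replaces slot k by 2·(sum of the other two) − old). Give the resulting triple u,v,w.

start (-2,3,3) = (f(1,0),f(0,1),f(1,1))
replace slot 2: 2·((-2)+3) − 3 = -1 → (-2,-1,3)

-2,-1,3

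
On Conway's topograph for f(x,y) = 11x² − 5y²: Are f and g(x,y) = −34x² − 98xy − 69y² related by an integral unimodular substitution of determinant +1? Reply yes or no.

D₁ = 220, D₂ = 220
river cycle of f (length 4): (-5, 10, 6), (6, 14, -1), (-1, 14, 6), (6, 10, -5)
river cycle of g (length 4): (-5, 10, 6), (6, 14, -1), (-1, 14, 6), (6, 10, -5)
cycles coincide ⇒ equivalent

yes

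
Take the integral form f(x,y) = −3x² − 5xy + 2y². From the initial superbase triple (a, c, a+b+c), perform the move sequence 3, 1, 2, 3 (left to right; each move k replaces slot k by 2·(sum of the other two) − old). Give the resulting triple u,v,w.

start (-3,2,-6) = (f(1,0),f(0,1),f(1,1))
replace slot 3: 2·((-3)+2) − (-6) = 4 → (-3,2,4)
replace slot 1: 2·(2+4) − (-3) = 15 → (15,2,4)
replace slot 2: 2·(15+4) − 2 = 36 → (15,36,4)
replace slot 3: 2·(15+36) − 4 = 98 → (15,36,98)

15,36,98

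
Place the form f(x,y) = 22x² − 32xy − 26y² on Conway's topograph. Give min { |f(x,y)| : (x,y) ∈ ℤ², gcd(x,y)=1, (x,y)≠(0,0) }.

descent: ρ → (-26,32,22)  [lands on river]
river: ρ → (22,56,-2)
river: ρ → (-2,56,22)
river: ρ → (22,32,-26)
river: ρ → (-26,20,28)
river: ρ → (28,36,-18)
river: ρ → (-18,36,28)
river: ρ → (28,20,-26)
closes: descent 1, river 8
min |a| on river = 2

2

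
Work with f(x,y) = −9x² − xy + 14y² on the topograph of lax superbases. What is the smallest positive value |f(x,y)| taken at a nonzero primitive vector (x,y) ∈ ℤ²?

descent: ρ → (14,1,-9)
descent: ρ → (-9,17,6)  [lands on river]
river: ρ → (6,19,-6)
river: ρ → (-6,17,9)
river: ρ → (9,19,-4)
river: ρ → (-4,21,4)
river: ρ → (4,19,-9)
closes: descent 2, river 6
min |a| on river = 4

4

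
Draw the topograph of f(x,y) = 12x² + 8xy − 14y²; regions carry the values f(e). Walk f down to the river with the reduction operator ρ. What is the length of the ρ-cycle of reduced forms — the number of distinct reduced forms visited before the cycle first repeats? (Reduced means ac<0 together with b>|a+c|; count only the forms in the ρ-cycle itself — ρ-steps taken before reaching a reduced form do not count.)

D = 736, ⌊√D⌋ = 27
river: ρ → (-14,20,6)
river: ρ → (6,16,-20)
river: ρ → (-20,24,2)
river: ρ → (2,24,-20)
river: ρ → (-20,16,6)
river: ρ → (6,20,-14)
river: ρ → (-14,8,12)
river: ρ → (12,16,-10)
river: ρ → (-10,24,4)
river: ρ → (4,24,-10)
river: ρ → (-10,16,12)
river: ρ → (12,8,-14)
ρ-cycle length = 12 (tail of 0 descent steps not counted)

12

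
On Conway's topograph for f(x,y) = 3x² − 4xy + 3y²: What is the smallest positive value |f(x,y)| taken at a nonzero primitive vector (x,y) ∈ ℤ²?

translate: b→2 (≡-4 mod 6), so (3,-4,3)→(3,2,2)
flip: (3,2,2)→(2,-2,3)
translate: b→2 (≡-2 mod 4), so (2,-2,3)→(2,2,3)
reduced (well bottom): (2,2,3) with a≤c, −a<b≤a
well minimum = a = 2

2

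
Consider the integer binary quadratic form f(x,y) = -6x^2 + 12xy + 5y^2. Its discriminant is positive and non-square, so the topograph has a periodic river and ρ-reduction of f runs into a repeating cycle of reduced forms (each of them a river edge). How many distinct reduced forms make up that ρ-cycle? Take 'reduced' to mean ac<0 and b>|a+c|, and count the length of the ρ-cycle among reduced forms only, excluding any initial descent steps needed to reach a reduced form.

D = 264, ⌊√D⌋ = 16
river: ρ → (5,8,-10)
river: ρ → (-10,12,3)
river: ρ → (3,12,-10)
river: ρ → (-10,8,5)
river: ρ → (5,12,-6)
river: ρ → (-6,12,5)
ρ-cycle length = 6 (tail of 0 descent steps not counted)

6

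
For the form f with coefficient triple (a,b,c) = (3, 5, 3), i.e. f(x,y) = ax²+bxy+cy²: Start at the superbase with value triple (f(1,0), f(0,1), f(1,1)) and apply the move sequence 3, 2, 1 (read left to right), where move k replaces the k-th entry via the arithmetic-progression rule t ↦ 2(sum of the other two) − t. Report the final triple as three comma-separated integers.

start (3,3,11) = (f(1,0),f(0,1),f(1,1))
replace slot 3: 2·(3+3) − 11 = 1 → (3,3,1)
replace slot 2: 2·(3+1) − 3 = 5 → (3,5,1)
replace slot 1: 2·(5+1) − 3 = 9 → (9,5,1)

9,5,1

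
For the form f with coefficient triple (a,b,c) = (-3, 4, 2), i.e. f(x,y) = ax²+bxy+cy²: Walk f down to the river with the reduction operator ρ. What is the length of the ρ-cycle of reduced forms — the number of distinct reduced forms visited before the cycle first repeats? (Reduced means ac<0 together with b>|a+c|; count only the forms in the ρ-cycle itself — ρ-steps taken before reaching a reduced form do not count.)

D = 40, ⌊√D⌋ = 6
river: ρ → (2,4,-3)
river: ρ → (-3,2,3)
river: ρ → (3,4,-2)
river: ρ → (-2,4,3)
river: ρ → (3,2,-3)
river: ρ → (-3,4,2)
ρ-cycle length = 6 (tail of 0 descent steps not counted)

6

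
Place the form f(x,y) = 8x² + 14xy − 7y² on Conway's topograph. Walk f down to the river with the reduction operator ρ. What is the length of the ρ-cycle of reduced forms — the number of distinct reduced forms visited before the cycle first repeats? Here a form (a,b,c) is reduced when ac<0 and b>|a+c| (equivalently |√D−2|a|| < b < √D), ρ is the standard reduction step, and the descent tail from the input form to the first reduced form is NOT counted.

D = 420, ⌊√D⌋ = 20
river: ρ → (-7,14,8)
river: ρ → (8,18,-3)
river: ρ → (-3,18,8)
river: ρ → (8,14,-7)
ρ-cycle length = 4 (tail of 0 descent steps not counted)

4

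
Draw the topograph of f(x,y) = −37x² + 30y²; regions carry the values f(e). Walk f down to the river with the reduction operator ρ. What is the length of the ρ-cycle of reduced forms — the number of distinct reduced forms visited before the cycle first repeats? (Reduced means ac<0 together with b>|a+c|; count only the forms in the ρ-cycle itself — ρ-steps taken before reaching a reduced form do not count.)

D = 4440, ⌊√D⌋ = 66
descent: ρ → (30,60,-7)  [lands on river]
river: ρ → (-7,66,3)
river: ρ → (3,66,-7)
river: ρ → (-7,60,30)
ρ-cycle length = 4 (tail of 1 descent step not counted)

4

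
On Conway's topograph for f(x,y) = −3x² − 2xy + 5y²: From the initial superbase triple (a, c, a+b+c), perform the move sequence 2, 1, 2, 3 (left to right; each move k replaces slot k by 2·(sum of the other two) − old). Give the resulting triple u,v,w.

start (-3,5,0) = (f(1,0),f(0,1),f(1,1))
replace slot 2: 2·((-3)+0) − 5 = -11 → (-3,-11,0)
replace slot 1: 2·((-11)+0) − (-3) = -19 → (-19,-11,0)
replace slot 2: 2·((-19)+0) − (-11) = -27 → (-19,-27,0)
replace slot 3: 2·((-19)+(-27)) − 0 = -92 → (-19,-27,-92)

-19,-27,-92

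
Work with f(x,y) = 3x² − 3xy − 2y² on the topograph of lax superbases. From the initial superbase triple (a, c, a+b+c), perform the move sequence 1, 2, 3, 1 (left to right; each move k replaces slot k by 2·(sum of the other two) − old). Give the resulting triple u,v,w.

start (3,-2,-2) = (f(1,0),f(0,1),f(1,1))
replace slot 1: 2·((-2)+(-2)) − 3 = -11 → (-11,-2,-2)
replace slot 2: 2·((-11)+(-2)) − (-2) = -24 → (-11,-24,-2)
replace slot 3: 2·((-11)+(-24)) − (-2) = -68 → (-11,-24,-68)
replace slot 1: 2·((-24)+(-68)) − (-11) = -173 → (-173,-24,-68)

-173,-24,-68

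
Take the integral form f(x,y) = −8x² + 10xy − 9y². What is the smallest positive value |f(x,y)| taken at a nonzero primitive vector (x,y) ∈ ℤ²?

translate: b→6 (≡-10 mod 16), so (8,-10,9)→(8,6,7)
flip: (8,6,7)→(7,-6,8)
reduced (well bottom): (7,-6,8) with a≤c, −a<b≤a
well minimum |f| = |-7| = 7 (negative-definite)

7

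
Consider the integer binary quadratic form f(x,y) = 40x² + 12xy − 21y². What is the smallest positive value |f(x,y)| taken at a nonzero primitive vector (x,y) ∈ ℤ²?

descent: ρ → (-21,30,31)  [lands on river]
river: ρ → (31,32,-20)
river: ρ → (-20,48,15)
river: ρ → (15,42,-29)
river: ρ → (-29,16,28)
river: ρ → (28,40,-17)
river: ρ → (-17,28,40)
river: ρ → (40,52,-5)
river: ρ → (-5,58,7)
river: ρ → (7,54,-21)
closes: descent 1, river 10
min |a| on river = 5

5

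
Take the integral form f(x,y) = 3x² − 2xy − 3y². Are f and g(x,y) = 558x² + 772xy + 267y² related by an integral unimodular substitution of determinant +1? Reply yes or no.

D₁ = 40, D₂ = 40
river cycle of f (length 6): (-3, 2, 3), (3, 4, -2), (-2, 4, 3), (3, 2, -3), (-3, 4, 2), (2, 4, -3)
river cycle of g (length 6): (3, 4, -2), (-2, 4, 3), (3, 2, -3), (-3, 4, 2), (2, 4, -3), (-3, 2, 3)
cycles coincide ⇒ equivalent

yes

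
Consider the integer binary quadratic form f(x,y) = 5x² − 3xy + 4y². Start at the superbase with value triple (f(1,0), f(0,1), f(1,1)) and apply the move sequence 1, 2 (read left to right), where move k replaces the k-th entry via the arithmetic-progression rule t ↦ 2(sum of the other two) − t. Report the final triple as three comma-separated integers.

start (5,4,6) = (f(1,0),f(0,1),f(1,1))
replace slot 1: 2·(4+6) − 5 = 15 → (15,4,6)
replace slot 2: 2·(15+6) − 4 = 38 → (15,38,6)

15,38,6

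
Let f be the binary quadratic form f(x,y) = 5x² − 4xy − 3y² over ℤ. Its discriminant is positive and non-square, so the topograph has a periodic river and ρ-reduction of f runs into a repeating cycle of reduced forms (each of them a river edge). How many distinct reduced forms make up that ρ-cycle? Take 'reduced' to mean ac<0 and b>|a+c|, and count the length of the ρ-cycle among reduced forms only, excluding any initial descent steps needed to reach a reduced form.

D = 76, ⌊√D⌋ = 8
descent: ρ → (-3,4,5)  [lands on river]
river: ρ → (5,6,-2)
river: ρ → (-2,6,5)
river: ρ → (5,4,-3)
river: ρ → (-3,8,1)
river: ρ → (1,8,-3)
ρ-cycle length = 6 (tail of 1 descent step not counted)

6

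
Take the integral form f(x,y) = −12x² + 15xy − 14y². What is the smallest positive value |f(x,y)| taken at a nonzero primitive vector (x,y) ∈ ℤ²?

translate: b→9 (≡-15 mod 24), so (12,-15,14)→(12,9,11)
flip: (12,9,11)→(11,-9,12)
reduced (well bottom): (11,-9,12) with a≤c, −a<b≤a
well minimum |f| = |-11| = 11 (negative-definite)

11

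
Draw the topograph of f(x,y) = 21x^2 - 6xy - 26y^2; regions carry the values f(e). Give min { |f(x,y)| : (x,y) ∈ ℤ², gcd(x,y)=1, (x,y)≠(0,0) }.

descent: ρ → (-26,6,21)  [lands on river]
river: ρ → (21,36,-11)
river: ρ → (-11,30,30)
river: ρ → (30,30,-11)
river: ρ → (-11,36,21)
river: ρ → (21,6,-26)
river: ρ → (-26,46,1)
river: ρ → (1,46,-26)
closes: descent 1, river 8
min |a| on river = 1

1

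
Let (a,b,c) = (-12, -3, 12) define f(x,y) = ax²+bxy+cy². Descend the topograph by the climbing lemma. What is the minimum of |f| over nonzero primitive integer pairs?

descent: ρ → (12,3,-12)  [lands on river]
river: ρ → (-12,21,3)
river: ρ → (3,21,-12)
river: ρ → (-12,3,12)
river: ρ → (12,21,-3)
river: ρ → (-3,21,12)
closes: descent 1, river 6
min |a| on river = 3

3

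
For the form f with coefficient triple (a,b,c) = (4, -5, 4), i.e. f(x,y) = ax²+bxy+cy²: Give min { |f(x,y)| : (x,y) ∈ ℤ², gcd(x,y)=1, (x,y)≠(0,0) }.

translate: b→3 (≡-5 mod 8), so (4,-5,4)→(4,3,3)
flip: (4,3,3)→(3,-3,4)
translate: b→3 (≡-3 mod 6), so (3,-3,4)→(3,3,4)
reduced (well bottom): (3,3,4) with a≤c, −a<b≤a
well minimum = a = 3

3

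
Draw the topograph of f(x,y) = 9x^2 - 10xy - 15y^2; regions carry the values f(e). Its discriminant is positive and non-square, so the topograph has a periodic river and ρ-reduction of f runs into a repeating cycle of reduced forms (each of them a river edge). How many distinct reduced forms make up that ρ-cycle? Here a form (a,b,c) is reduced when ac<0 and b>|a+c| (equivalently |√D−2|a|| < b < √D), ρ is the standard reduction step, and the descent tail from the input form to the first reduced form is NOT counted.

D = 640, ⌊√D⌋ = 25
descent: ρ → (-15,10,9)  [lands on river]
river: ρ → (9,8,-16)
river: ρ → (-16,24,1)
river: ρ → (1,24,-16)
river: ρ → (-16,8,9)
river: ρ → (9,10,-15)
river: ρ → (-15,20,4)
river: ρ → (4,20,-15)
ρ-cycle length = 8 (tail of 1 descent step not counted)

8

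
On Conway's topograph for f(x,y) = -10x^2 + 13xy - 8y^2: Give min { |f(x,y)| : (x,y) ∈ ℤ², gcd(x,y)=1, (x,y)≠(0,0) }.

translate: b→7 (≡-13 mod 20), so (10,-13,8)→(10,7,5)
flip: (10,7,5)→(5,-7,10)
translate: b→3 (≡-7 mod 10), so (5,-7,10)→(5,3,8)
reduced (well bottom): (5,3,8) with a≤c, −a<b≤a
well minimum |f| = |-5| = 5 (negative-definite)

5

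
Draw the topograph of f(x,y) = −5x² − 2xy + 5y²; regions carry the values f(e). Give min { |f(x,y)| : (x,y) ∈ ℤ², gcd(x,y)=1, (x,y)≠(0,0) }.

descent: ρ → (5,2,-5)  [lands on river]
river: ρ → (-5,8,2)
river: ρ → (2,8,-5)
river: ρ → (-5,2,5)
river: ρ → (5,8,-2)
river: ρ → (-2,8,5)
closes: descent 1, river 6
min |a| on river = 2

2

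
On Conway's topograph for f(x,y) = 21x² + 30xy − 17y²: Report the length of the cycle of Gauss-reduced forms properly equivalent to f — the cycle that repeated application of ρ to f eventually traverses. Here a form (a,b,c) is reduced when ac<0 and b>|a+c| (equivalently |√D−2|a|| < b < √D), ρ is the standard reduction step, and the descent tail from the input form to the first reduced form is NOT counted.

D = 2328, ⌊√D⌋ = 48
river: ρ → (-17,38,13)
river: ρ → (13,40,-14)
river: ρ → (-14,44,7)
river: ρ → (7,40,-26)
river: ρ → (-26,12,21)
river: ρ → (21,30,-17)
ρ-cycle length = 6 (tail of 0 descent steps not counted)

6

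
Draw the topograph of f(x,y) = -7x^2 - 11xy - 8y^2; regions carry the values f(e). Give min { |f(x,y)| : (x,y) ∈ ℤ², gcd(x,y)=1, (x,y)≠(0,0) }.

translate: b→-3 (≡11 mod 14), so (7,11,8)→(7,-3,4)
flip: (7,-3,4)→(4,3,7)
reduced (well bottom): (4,3,7) with a≤c, −a<b≤a
well minimum |f| = |-4| = 4 (negative-definite)

4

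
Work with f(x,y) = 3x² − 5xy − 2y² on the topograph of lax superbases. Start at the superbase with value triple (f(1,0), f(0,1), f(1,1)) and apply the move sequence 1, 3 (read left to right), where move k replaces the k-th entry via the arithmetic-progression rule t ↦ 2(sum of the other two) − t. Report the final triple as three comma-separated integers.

start (3,-2,-4) = (f(1,0),f(0,1),f(1,1))
replace slot 1: 2·((-2)+(-4)) − 3 = -15 → (-15,-2,-4)
replace slot 3: 2·((-15)+(-2)) − (-4) = -30 → (-15,-2,-30)

-15,-2,-30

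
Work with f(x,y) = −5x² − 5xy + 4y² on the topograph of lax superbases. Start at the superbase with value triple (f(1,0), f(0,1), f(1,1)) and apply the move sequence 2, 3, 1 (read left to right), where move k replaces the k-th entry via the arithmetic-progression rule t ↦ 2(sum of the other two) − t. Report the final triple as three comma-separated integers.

start (-5,4,-6) = (f(1,0),f(0,1),f(1,1))
replace slot 2: 2·((-5)+(-6)) − 4 = -26 → (-5,-26,-6)
replace slot 3: 2·((-5)+(-26)) − (-6) = -56 → (-5,-26,-56)
replace slot 1: 2·((-26)+(-56)) − (-5) = -159 → (-159,-26,-56)

-159,-26,-56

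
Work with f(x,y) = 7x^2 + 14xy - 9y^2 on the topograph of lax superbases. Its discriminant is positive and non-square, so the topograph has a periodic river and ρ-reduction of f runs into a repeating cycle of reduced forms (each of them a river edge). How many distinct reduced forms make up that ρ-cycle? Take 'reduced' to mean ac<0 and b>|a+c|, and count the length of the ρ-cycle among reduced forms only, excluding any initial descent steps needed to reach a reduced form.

D = 448, ⌊√D⌋ = 21
river: ρ → (-9,4,12)
river: ρ → (12,20,-1)
river: ρ → (-1,20,12)
river: ρ → (12,4,-9)
river: ρ → (-9,14,7)
river: ρ → (7,14,-9)
ρ-cycle length = 6 (tail of 0 descent steps not counted)

6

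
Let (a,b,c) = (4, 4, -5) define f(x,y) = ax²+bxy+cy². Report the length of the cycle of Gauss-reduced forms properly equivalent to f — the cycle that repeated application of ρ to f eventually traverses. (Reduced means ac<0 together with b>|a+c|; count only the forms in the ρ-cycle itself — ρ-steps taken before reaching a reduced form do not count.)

D = 96, ⌊√D⌋ = 9
river: ρ → (-5,6,3)
river: ρ → (3,6,-5)
river: ρ → (-5,4,4)
river: ρ → (4,4,-5)
ρ-cycle length = 4 (tail of 0 descent steps not counted)

4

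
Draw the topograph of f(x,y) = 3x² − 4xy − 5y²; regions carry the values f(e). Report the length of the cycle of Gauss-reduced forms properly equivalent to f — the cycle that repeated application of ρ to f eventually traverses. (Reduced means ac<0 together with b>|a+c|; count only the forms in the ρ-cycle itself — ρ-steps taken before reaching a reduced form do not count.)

D = 76, ⌊√D⌋ = 8
descent: ρ → (-5,4,3)  [lands on river]
river: ρ → (3,8,-1)
river: ρ → (-1,8,3)
river: ρ → (3,4,-5)
river: ρ → (-5,6,2)
river: ρ → (2,6,-5)
ρ-cycle length = 6 (tail of 1 descent step not counted)

6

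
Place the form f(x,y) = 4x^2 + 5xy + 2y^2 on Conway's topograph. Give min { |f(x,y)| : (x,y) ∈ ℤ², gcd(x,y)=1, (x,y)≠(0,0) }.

translate: b→-3 (≡5 mod 8), so (4,5,2)→(4,-3,1)
flip: (4,-3,1)→(1,3,4)
translate: b→1 (≡3 mod 2), so (1,3,4)→(1,1,2)
reduced (well bottom): (1,1,2) with a≤c, −a<b≤a
well minimum = a = 1

1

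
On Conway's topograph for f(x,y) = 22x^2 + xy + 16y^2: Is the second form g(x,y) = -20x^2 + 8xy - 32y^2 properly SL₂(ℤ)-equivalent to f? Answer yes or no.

D₁ = -1407, D₂ = -2496
discriminants differ ⇒ not SL₂(ℤ)-equivalent

no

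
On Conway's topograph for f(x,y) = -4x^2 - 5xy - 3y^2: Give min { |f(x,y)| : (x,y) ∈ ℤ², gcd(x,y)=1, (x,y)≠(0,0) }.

translate: b→-3 (≡5 mod 8), so (4,5,3)→(4,-3,2)
flip: (4,-3,2)→(2,3,4)
translate: b→-1 (≡3 mod 4), so (2,3,4)→(2,-1,3)
reduced (well bottom): (2,-1,3) with a≤c, −a<b≤a
well minimum |f| = |-2| = 2 (negative-definite)

2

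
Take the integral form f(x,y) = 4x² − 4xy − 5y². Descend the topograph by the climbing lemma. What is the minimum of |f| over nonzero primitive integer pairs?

descent: ρ → (-5,4,4)  [lands on river]
river: ρ → (4,4,-5)
river: ρ → (-5,6,3)
river: ρ → (3,6,-5)
closes: descent 1, river 4
min |a| on river = 3

3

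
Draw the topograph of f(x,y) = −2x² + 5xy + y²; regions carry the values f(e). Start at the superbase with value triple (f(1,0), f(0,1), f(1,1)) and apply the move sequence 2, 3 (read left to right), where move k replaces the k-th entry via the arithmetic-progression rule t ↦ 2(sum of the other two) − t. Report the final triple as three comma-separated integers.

start (-2,1,4) = (f(1,0),f(0,1),f(1,1))
replace slot 2: 2·((-2)+4) − 1 = 3 → (-2,3,4)
replace slot 3: 2·((-2)+3) − 4 = -2 → (-2,3,-2)

-2,3,-2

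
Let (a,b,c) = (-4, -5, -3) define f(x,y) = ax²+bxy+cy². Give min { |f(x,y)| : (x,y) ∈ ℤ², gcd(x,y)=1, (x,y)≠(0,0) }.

translate: b→-3 (≡5 mod 8), so (4,5,3)→(4,-3,2)
flip: (4,-3,2)→(2,3,4)
translate: b→-1 (≡3 mod 4), so (2,3,4)→(2,-1,3)
reduced (well bottom): (2,-1,3) with a≤c, −a<b≤a
well minimum |f| = |-2| = 2 (negative-definite)

2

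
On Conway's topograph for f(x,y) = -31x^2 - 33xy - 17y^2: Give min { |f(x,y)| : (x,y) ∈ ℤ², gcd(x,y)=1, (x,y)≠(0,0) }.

translate: b→-29 (≡33 mod 62), so (31,33,17)→(31,-29,15)
flip: (31,-29,15)→(15,29,31)
translate: b→-1 (≡29 mod 30), so (15,29,31)→(15,-1,17)
reduced (well bottom): (15,-1,17) with a≤c, −a<b≤a
well minimum |f| = |-15| = 15 (negative-definite)

15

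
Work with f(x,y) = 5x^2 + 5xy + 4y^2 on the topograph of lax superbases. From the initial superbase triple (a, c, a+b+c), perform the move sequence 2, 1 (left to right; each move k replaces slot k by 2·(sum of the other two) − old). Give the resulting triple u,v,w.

start (5,4,14) = (f(1,0),f(0,1),f(1,1))
replace slot 2: 2·(5+14) − 4 = 34 → (5,34,14)
replace slot 1: 2·(34+14) − 5 = 91 → (91,34,14)

91,34,14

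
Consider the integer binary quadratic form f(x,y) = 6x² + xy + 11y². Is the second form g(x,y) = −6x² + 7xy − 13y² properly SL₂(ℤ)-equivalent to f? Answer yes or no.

D₁ = -263, D₂ = -263
f: reduced (well bottom): (6,1,11) with a≤c, −a<b≤a
g is negative-definite; reduce −g:
−g: translate: b→5 (≡-7 mod 12), so (6,-7,13)→(6,5,12)
−g: reduced (well bottom): (6,5,12) with a≤c, −a<b≤a
flip sign back: reduced form of g is (-6,-5,-12)
reduced forms (6, 1, 11) vs (-6, -5, -12) ⇒ inequivalent

no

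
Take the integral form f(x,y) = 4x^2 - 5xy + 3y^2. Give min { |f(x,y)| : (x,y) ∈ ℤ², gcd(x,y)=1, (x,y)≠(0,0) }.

translate: b→3 (≡-5 mod 8), so (4,-5,3)→(4,3,2)
flip: (4,3,2)→(2,-3,4)
translate: b→1 (≡-3 mod 4), so (2,-3,4)→(2,1,3)
reduced (well bottom): (2,1,3) with a≤c, −a<b≤a
well minimum = a = 2

2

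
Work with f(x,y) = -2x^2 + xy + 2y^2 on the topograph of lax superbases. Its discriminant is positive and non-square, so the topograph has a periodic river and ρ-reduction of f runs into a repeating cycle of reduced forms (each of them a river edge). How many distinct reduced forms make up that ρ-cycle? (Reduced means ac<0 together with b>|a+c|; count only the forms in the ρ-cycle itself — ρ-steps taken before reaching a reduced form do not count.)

D = 17, ⌊√D⌋ = 4
river: ρ → (2,3,-1)
river: ρ → (-1,3,2)
river: ρ → (2,1,-2)
river: ρ → (-2,3,1)
river: ρ → (1,3,-2)
river: ρ → (-2,1,2)
ρ-cycle length = 6 (tail of 0 descent steps not counted)

6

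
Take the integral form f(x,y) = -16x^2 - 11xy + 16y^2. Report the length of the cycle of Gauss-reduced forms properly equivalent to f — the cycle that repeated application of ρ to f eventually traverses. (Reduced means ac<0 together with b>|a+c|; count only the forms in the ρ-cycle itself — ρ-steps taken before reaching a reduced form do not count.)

D = 1145, ⌊√D⌋ = 33
descent: ρ → (16,11,-16)  [lands on river]
river: ρ → (-16,21,11)
river: ρ → (11,23,-14)
river: ρ → (-14,33,1)
river: ρ → (1,33,-14)
river: ρ → (-14,23,11)
river: ρ → (11,21,-16)
river: ρ → (-16,11,16)
river: ρ → (16,21,-11)
river: ρ → (-11,23,14)
river: ρ → (14,33,-1)
river: ρ → (-1,33,14)
river: ρ → (14,23,-11)
river: ρ → (-11,21,16)
ρ-cycle length = 14 (tail of 1 descent step not counted)

14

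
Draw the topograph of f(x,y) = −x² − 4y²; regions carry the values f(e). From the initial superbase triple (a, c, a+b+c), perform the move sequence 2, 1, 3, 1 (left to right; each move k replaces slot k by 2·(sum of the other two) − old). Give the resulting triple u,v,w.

start (-1,-4,-5) = (f(1,0),f(0,1),f(1,1))
replace slot 2: 2·((-1)+(-5)) − (-4) = -8 → (-1,-8,-5)
replace slot 1: 2·((-8)+(-5)) − (-1) = -25 → (-25,-8,-5)
replace slot 3: 2·((-25)+(-8)) − (-5) = -61 → (-25,-8,-61)
replace slot 1: 2·((-8)+(-61)) − (-25) = -113 → (-113,-8,-61)

-113,-8,-61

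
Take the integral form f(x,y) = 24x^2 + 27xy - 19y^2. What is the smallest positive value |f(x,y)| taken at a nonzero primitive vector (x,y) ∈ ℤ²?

river: ρ → (-19,49,2)
river: ρ → (2,47,-43)
river: ρ → (-43,39,6)
river: ρ → (6,45,-22)
river: ρ → (-22,43,8)
river: ρ → (8,37,-37)
river: ρ → (-37,37,8)
river: ρ → (8,43,-22)
river: ρ → (-22,45,6)
river: ρ → (6,39,-43)
river: ρ → (-43,47,2)
river: ρ → (2,49,-19)
river: ρ → (-19,27,24)
river: ρ → (24,21,-22)
river: ρ → (-22,23,23)
river: ρ → (23,23,-22)
river: ρ → (-22,21,24)
river: ρ → (24,27,-19)
closes: descent 0, river 18
min |a| on river = 2

2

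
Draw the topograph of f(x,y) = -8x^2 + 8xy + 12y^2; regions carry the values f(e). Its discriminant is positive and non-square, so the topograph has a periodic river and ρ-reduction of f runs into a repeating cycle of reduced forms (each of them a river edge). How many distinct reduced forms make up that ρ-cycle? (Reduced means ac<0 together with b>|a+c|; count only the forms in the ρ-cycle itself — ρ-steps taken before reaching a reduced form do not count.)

D = 448, ⌊√D⌋ = 21
river: ρ → (12,16,-4)
river: ρ → (-4,16,12)
river: ρ → (12,8,-8)
river: ρ → (-8,8,12)
ρ-cycle length = 4 (tail of 0 descent steps not counted)

4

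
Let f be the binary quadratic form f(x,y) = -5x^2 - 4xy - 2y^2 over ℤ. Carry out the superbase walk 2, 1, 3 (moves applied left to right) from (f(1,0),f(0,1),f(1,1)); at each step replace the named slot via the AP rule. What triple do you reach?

start (-5,-2,-11) = (f(1,0),f(0,1),f(1,1))
replace slot 2: 2·((-5)+(-11)) − (-2) = -30 → (-5,-30,-11)
replace slot 1: 2·((-30)+(-11)) − (-5) = -77 → (-77,-30,-11)
replace slot 3: 2·((-77)+(-30)) − (-11) = -203 → (-77,-30,-203)

-77,-30,-203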